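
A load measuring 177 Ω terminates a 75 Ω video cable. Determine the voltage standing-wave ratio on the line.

VSWR ≈ 2.36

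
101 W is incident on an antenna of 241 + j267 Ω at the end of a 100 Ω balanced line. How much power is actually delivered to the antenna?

P_delivered ≈ 51.9 W

|Γ| = |(141 + j267)/(341 + j267)| = 0.697
|Γ|² = 0.486
P_refl = |Γ|²·P_inc = 49.1 W, P_del = (1 − |Γ|²)·P_inc = 51.9 W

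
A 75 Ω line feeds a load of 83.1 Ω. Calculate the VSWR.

VSWR ≈ 1.11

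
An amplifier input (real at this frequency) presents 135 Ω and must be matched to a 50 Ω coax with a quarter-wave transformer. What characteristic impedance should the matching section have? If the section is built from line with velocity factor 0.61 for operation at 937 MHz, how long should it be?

Z_qwt ≈ 82.2 Ω; length ≈ 4.88 cm

Z_qwt = √(Z_0·R_L) = √(50 × 135) = √6750
λ = 0.61·c/f = 0.195 m, so l = λ/4 = 0.0488 m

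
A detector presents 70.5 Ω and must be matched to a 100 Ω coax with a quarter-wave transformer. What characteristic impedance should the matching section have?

Z_qwt = √(Z_0·R_L) = √(100 × 70.5) = √7050

Z_qwt ≈ 84 Ω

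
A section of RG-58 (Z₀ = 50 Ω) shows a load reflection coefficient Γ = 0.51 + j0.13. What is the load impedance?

Z_L ≈ 141 + j50.6 Ω

Z_L = Z_0·(1 + Γ)/(1 − Γ) = 50·(1.51 + j0.13)/(0.49 − j0.13)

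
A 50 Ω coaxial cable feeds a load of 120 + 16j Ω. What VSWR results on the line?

VSWR ≈ 2.45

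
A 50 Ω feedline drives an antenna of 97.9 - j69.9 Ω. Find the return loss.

RL ≈ 5.71 dB

Γ = (47.9 − j69.9)/(147.9 − j69.9), |Γ| = 0.518
RL = −20·log₁₀|Γ| = −20·log₁₀(0.518)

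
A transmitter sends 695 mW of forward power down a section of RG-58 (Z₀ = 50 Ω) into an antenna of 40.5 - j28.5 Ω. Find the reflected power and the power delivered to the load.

|Γ| = |(-9.5 − j28.5)/(90.5 − j28.5)| = 0.317
|Γ|² = 0.1
P_refl = |Γ|²·P_inc = 69.7 mW, P_del = (1 − |Γ|²)·P_inc = 625 mW

P_reflected ≈ 69.7 mW; P_delivered ≈ 625 mW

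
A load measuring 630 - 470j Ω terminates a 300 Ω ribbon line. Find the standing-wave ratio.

Γ = (Z_L − Z_0)/(Z_L + Z_0) = (330 − j470)/(930 − j470)
|Γ| = 574/1040 = 0.551
VSWR = (1 + |Γ|)/(1 − |Γ|) = 1.55/0.449

VSWR ≈ 3.46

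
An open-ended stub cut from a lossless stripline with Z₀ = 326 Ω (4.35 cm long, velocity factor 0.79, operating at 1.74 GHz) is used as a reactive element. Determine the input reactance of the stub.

λ = v/f = 0.79·c / 1.74 GHz = 0.136 m
βl = 2π·l/λ = 2π × 0.319 = 115°
tan(βl) = -2.15
For an open-ended stub, Z_in = −jZ_0·cot(βl) = −jZ_0/tan(βl)

X_in ≈ 152 Ω (inductive)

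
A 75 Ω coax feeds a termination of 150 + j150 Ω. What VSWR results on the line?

Γ = (Z_L − Z_0)/(Z_L + Z_0) = (75 + j150)/(225 + j150)
|Γ| = 168/270 = 0.62
VSWR = (1 + |Γ|)/(1 − |Γ|) = 1.62/0.38

VSWR ≈ 4.27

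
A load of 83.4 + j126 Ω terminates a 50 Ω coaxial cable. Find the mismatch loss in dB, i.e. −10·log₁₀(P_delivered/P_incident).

Γ = (33.4 + j126)/(133.4 + j126), |Γ| = 0.71
|Γ|² = 0.505, so P_del/P_inc = 1 − |Γ|² = 0.495
ML = −10·log₁₀(1 − |Γ|²)

mismatch loss ≈ 3.05 dB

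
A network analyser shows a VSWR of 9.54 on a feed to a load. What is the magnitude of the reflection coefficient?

|Γ| ≈ 0.81

|Γ| = (S − 1)/(S + 1) = (9.54 − 1)/(9.54 + 1) = 8.54/10.5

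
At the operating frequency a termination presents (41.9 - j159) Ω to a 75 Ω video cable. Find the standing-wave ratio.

VSWR ≈ 10.3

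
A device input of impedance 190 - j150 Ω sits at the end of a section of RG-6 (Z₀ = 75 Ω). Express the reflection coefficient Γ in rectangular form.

Γ = (Z_L − Z_0)/(Z_L + Z_0) = (115 − j150)/(265 − j150)

Γ ≈ 0.571 − j0.243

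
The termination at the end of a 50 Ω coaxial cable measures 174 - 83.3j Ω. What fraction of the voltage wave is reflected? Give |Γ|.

|Γ| ≈ 0.625

Γ = (Z_L − Z_0)/(Z_L + Z_0) = (124 − j83.3)/(224 − j83.3)
|Γ| = 149/239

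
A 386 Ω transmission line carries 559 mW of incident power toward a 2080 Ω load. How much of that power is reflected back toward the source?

P_reflected ≈ 264 mW

Γ = (2080 − 386)/(2080 + 386) = 0.687
|Γ|² = 0.472
P_refl = |Γ|²·P_inc = 264 mW, P_del = (1 − |Γ|²)·P_inc = 295 mW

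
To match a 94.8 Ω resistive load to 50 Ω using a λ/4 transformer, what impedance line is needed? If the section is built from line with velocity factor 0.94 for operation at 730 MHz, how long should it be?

Z_qwt = √(Z_0·R_L) = √(50 × 94.8) = √4740
λ = 0.94·c/f = 0.386 m, so l = λ/4 = 0.0966 m

Z_qwt ≈ 68.8 Ω; length ≈ 9.66 cm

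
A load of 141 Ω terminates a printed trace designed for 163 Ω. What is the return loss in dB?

Γ = (141 − 163)/(141 + 163) = -0.0724
RL = −20·log₁₀|Γ| = −20·log₁₀(0.0724)

RL ≈ 22.8 dB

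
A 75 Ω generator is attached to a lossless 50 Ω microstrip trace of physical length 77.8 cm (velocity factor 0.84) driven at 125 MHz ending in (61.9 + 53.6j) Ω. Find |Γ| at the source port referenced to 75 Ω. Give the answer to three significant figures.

|Γ| ≈ 0.563

λ = v/f = 0.84·c / 125 MHz = 2.02 m
βl = 2π·l/λ = 2π × 0.386 = 139°
tan(βl) = -0.871
Z_in = Z_0·(Z_L + jZ_0·tanβl)/(Z_0 + jZ_L·tanβl) = 22.2 + j17.6 Ω
Γ_s = (Z_in − Z_s)/(Z_in + Z_s) = (-52.8 + j17.6)/(97.2 + j17.6), |Γ_s| = 0.563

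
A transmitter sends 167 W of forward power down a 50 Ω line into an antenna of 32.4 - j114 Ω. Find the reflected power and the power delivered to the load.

|Γ| = |(-17.6 − j114)/(82.4 − j114)| = 0.82
|Γ|² = 0.672
P_refl = |Γ|²·P_inc = 112 W, P_del = (1 − |Γ|²)·P_inc = 54.7 W

P_reflected ≈ 112 W; P_delivered ≈ 54.7 W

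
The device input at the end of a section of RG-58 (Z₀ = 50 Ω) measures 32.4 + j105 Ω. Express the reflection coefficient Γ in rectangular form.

Γ = (Z_L − Z_0)/(Z_L + Z_0) = (-17.6 + j105)/(82.4 + j105)

Γ ≈ 0.537 + j0.589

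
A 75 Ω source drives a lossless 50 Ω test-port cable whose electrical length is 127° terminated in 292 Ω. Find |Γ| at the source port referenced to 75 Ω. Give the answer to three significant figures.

tan(βl) = -1.33
Z_in = Z_0·(Z_L + jZ_0·tanβl)/(Z_0 + jZ_L·tanβl) = 13.2 + j36 Ω
Γ_s = (Z_in − Z_s)/(Z_in + Z_s) = (-61.8 + j36)/(88.2 + j36), |Γ_s| = 0.751

|Γ| ≈ 0.751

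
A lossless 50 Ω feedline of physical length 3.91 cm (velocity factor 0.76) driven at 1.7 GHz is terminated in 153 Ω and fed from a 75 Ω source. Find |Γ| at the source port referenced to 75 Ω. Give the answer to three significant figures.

|Γ| ≈ 0.632

λ = v/f = 0.76·c / 1.7 GHz = 0.134 m
βl = 2π·l/λ = 2π × 0.292 = 105°
tan(βl) = -3.74
Z_in = Z_0·(Z_L + jZ_0·tanβl)/(Z_0 + jZ_L·tanβl) = 17.4 + j11.8 Ω
Γ_s = (Z_in − Z_s)/(Z_in + Z_s) = (-57.6 + j11.8)/(92.4 + j11.8), |Γ_s| = 0.632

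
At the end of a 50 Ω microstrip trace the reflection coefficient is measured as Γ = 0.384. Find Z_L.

Z_L = Z_0·(1 + Γ)/(1 − Γ) = 50·(1.38)/(0.616)

Z_L ≈ 112 Ω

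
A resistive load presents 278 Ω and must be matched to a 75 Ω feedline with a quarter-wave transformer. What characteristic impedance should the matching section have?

Z_qwt ≈ 144 Ω

Z_qwt = √(Z_0·R_L) = √(75 × 278) = √20850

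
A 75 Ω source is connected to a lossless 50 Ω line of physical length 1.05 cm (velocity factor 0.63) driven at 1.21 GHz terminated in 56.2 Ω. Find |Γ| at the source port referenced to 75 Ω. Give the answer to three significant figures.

λ = v/f = 0.63·c / 1.21 GHz = 0.156 m
βl = 2π·l/λ = 2π × 0.0672 = 24.2°
tan(βl) = 0.449
Z_in = Z_0·(Z_L + jZ_0·tanβl)/(Z_0 + jZ_L·tanβl) = 53.8 − j4.72 Ω
Γ_s = (Z_in − Z_s)/(Z_in + Z_s) = (-21.2 − j4.72)/(129 − j4.72), |Γ_s| = 0.168

|Γ| ≈ 0.168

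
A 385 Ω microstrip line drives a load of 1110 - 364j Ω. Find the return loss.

RL ≈ 5.56 dB

Γ = (725 − j364)/(1495 − j364), |Γ| = 0.527
RL = −20·log₁₀|Γ| = −20·log₁₀(0.527)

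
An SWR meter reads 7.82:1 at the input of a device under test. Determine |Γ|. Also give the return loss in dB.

|Γ| = (S − 1)/(S + 1) = (7.82 − 1)/(7.82 + 1) = 6.82/8.82
RL = −20·log₁₀|Γ| = −20·log₁₀(0.773)

|Γ| ≈ 0.773; return loss ≈ 2.23 dB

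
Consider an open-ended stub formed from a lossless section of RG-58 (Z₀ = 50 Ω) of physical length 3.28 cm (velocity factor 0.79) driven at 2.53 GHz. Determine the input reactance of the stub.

λ = v/f = 0.79·c / 2.53 GHz = 0.0937 m
βl = 2π·l/λ = 2π × 0.35 = 126°
tan(βl) = -1.37
For an open-ended stub, Z_in = −jZ_0·cot(βl) = −jZ_0/tan(βl)

X_in ≈ 36.4 Ω (inductive)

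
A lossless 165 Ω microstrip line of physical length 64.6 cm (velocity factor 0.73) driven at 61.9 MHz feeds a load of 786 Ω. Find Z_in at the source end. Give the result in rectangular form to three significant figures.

Z_in ≈ 41.3 − j70.5 Ω

λ = v/f = 0.73·c / 61.9 MHz = 3.54 m
βl = 2π·l/λ = 2π × 0.183 = 65.7°
tan(βl) = tan(65.7°) = 2.22
Z_in = Z_0·(Z_L + jZ_0·tanβl)/(Z_0 + jZ_L·tanβl)
     = 165·(786 + j366)/(165 + j1740)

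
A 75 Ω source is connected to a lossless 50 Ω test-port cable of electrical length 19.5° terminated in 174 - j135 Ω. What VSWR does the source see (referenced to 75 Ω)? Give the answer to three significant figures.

tan(βl) = 0.354
Z_in = Z_0·(Z_L + jZ_0·tanβl)/(Z_0 + jZ_L·tanβl) = 36.6 − j83 Ω
Γ_s = (Z_in − Z_s)/(Z_in + Z_s) = (-38.4 − j83)/(112 − j83), |Γ_s| = 0.657
VSWR = (1 + |Γ_s|)/(1 − |Γ_s|)

VSWR ≈ 4.84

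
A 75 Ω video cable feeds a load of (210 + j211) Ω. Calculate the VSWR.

VSWR ≈ 5.81

Γ = (Z_L − Z_0)/(Z_L + Z_0) = (135 + j211)/(285 + j211)
|Γ| = 250/355 = 0.706
VSWR = (1 + |Γ|)/(1 − |Γ|) = 1.71/0.294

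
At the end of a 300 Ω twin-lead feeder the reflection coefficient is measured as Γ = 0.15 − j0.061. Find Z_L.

Z_L ≈ 402 − j50.4 Ω

Z_L = Z_0·(1 + Γ)/(1 − Γ) = 300·(1.15 − j0.061)/(0.85 + j0.061)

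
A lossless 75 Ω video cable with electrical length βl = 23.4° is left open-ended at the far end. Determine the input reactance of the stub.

X_in ≈ -173 Ω (capacitive)

tan(βl) = 0.433
For an open-ended stub, Z_in = −jZ_0·cot(βl) = −jZ_0/tan(βl)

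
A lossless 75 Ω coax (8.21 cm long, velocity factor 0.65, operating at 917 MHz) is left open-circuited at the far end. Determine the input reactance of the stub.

X_in ≈ 86.2 Ω (inductive)

λ = v/f = 0.65·c / 917 MHz = 0.213 m
βl = 2π·l/λ = 2π × 0.386 = 139°
tan(βl) = -0.87
For an open-circuited stub, Z_in = −jZ_0·cot(βl) = −jZ_0/tan(βl)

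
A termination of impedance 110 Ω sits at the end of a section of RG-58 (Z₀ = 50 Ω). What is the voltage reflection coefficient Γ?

Γ = (Z_L − Z_0)/(Z_L + Z_0) = (110 − 50)/(110 + 50) = 60/160

Γ = 0.375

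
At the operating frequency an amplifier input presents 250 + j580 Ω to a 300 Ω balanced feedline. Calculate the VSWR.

Γ = (Z_L − Z_0)/(Z_L + Z_0) = (-50 + j580)/(550 + j580)
|Γ| = 582/799 = 0.728
VSWR = (1 + |Γ|)/(1 − |Γ|) = 1.73/0.272

VSWR ≈ 6.36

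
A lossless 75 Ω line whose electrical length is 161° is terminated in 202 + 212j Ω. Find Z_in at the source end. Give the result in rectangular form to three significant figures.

Z_in ≈ 47.5 + j117 Ω

tan(βl) = tan(161°) = -0.344
Z_in = Z_0·(Z_L + jZ_0·tanβl)/(Z_0 + jZ_L·tanβl)
     = 75·(202 + j186)/(148 − j69.6)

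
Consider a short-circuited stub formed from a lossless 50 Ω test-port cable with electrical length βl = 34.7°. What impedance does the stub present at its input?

Z_in ≈ +j34.6 Ω

tan(βl) = 0.692
For a short-circuited stub, Z_in = jZ_0·tan(βl)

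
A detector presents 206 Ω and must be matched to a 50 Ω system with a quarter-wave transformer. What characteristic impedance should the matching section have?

Z_qwt ≈ 101 Ω

Z_qwt = √(Z_0·R_L) = √(50 × 206) = √10300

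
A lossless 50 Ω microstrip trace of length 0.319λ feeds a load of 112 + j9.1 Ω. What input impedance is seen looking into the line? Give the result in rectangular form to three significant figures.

βl = 2π × 0.319 = 115°
tan(βl) = tan(115°) = -2.16
Z_in = Z_0·(Z_L + jZ_0·tanβl)/(Z_0 + jZ_L·tanβl)
     = 50·(112 − j98.9)/(69.7 − j242)

Z_in ≈ 25 + j15.9 Ω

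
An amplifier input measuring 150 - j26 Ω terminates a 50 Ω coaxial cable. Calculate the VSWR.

VSWR ≈ 3.1

Γ = (Z_L − Z_0)/(Z_L + Z_0) = (100 − j26)/(200 − j26)
|Γ| = 103/202 = 0.512
VSWR = (1 + |Γ|)/(1 − |Γ|) = 1.51/0.488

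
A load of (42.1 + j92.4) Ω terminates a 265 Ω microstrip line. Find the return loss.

Γ = (-222.9 + j92.4)/(307.1 + j92.4), |Γ| = 0.752
RL = −20·log₁₀|Γ| = −20·log₁₀(0.752)

RL ≈ 2.47 dB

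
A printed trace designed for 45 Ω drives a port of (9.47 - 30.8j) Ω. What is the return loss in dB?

RL ≈ 2.48 dB

Γ = (-35.53 − j30.8)/(54.47 − j30.8), |Γ| = 0.751
RL = −20·log₁₀|Γ| = −20·log₁₀(0.751)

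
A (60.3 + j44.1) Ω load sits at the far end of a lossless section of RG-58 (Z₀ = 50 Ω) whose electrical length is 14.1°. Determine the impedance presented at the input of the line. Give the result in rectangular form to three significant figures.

tan(βl) = tan(14.1°) = 0.251
Z_in = Z_0·(Z_L + jZ_0·tanβl)/(Z_0 + jZ_L·tanβl)
     = 50·(60.3 + j56.7)/(38.9 + j15.1)

Z_in ≈ 91.9 + j37 Ω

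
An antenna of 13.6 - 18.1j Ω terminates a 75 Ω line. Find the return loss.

RL ≈ 3 dB

Γ = (-61.4 − j18.1)/(88.6 − j18.1), |Γ| = 0.708
RL = −20·log₁₀|Γ| = −20·log₁₀(0.708)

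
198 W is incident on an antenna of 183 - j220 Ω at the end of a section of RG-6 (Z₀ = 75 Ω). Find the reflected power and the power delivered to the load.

P_reflected ≈ 103 W; P_delivered ≈ 94.6 W

|Γ| = |(108 − j220)/(258 − j220)| = 0.723
|Γ|² = 0.522
P_refl = |Γ|²·P_inc = 103 W, P_del = (1 − |Γ|²)·P_inc = 94.6 W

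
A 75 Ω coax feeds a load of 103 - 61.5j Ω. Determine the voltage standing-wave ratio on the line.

Γ = (Z_L − Z_0)/(Z_L + Z_0) = (28 − j61.5)/(178 − j61.5)
|Γ| = 67.6/188 = 0.359
VSWR = (1 + |Γ|)/(1 − |Γ|) = 1.36/0.641

VSWR ≈ 2.12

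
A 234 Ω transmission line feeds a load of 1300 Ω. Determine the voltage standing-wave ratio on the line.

VSWR ≈ 5.56

For a purely resistive load, VSWR = R_L/Z_0 or Z_0/R_L (whichever > 1) = 1300/234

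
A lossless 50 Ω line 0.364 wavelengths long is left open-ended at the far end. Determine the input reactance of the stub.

βl = 2π × 0.364 = 131°
tan(βl) = -1.15
For an open-ended stub, Z_in = −jZ_0·cot(βl) = −jZ_0/tan(βl)

X_in ≈ 43.5 Ω (inductive)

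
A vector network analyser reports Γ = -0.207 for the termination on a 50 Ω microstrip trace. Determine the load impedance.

Z_L ≈ 32.9 Ω

Z_L = Z_0·(1 + Γ)/(1 − Γ) = 50·(0.793)/(1.21)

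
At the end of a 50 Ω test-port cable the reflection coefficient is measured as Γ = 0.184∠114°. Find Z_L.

Z_L = Z_0·(1 + Γ)/(1 − Γ) = 50·(0.925 + j0.168)/(1.07 − j0.168)

Z_L ≈ 40.8 + j14.2 Ω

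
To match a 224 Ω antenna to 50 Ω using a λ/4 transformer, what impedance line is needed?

Z_qwt ≈ 106 Ω

Z_qwt = √(Z_0·R_L) = √(50 × 224) = √11200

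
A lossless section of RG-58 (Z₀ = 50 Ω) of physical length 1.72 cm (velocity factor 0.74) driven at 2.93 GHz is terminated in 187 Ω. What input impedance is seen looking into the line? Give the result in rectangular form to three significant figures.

Z_in ≈ 13.6 − j6.74 Ω

λ = v/f = 0.74·c / 2.93 GHz = 0.0758 m
βl = 2π·l/λ = 2π × 0.227 = 81.7°
tan(βl) = tan(81.7°) = 6.87
Z_in = Z_0·(Z_L + jZ_0·tanβl)/(Z_0 + jZ_L·tanβl)
     = 50·(187 + j344)/(50 + j1290)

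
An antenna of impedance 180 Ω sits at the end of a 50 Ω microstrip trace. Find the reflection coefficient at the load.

Γ = (Z_L − Z_0)/(Z_L + Z_0) = (180 − 50)/(180 + 50) = 130/230

Γ = 0.565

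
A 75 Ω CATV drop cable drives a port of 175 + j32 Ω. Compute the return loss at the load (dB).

RL ≈ 7.61 dB

Γ = (100 + j32)/(250 + j32), |Γ| = 0.417
RL = −20·log₁₀|Γ| = −20·log₁₀(0.417)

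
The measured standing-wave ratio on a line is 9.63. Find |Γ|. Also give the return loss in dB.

|Γ| ≈ 0.812; return loss ≈ 1.81 dB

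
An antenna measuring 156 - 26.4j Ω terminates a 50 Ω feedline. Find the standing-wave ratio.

Γ = (Z_L − Z_0)/(Z_L + Z_0) = (106 − j26.4)/(206 − j26.4)
|Γ| = 109/208 = 0.526
VSWR = (1 + |Γ|)/(1 − |Γ|) = 1.53/0.474

VSWR ≈ 3.22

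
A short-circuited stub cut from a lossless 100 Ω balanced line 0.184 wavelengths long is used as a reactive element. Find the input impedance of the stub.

βl = 2π × 0.184 = 66.2°
tan(βl) = 2.27
For a short-circuited stub, Z_in = jZ_0·tan(βl)

Z_in ≈ +j227 Ω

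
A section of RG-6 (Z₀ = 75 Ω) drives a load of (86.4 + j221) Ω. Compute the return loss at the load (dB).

RL ≈ 1.84 dB

Γ = (11.4 + j221)/(161.4 + j221), |Γ| = 0.809
RL = −20·log₁₀|Γ| = −20·log₁₀(0.809)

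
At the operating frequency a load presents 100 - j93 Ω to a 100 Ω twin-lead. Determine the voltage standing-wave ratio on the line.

VSWR ≈ 2.46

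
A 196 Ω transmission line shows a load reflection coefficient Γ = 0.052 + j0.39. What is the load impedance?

Z_L = Z_0·(1 + Γ)/(1 − Γ) = 196·(1.05 + j0.39)/(0.948 − j0.39)

Z_L ≈ 158 + j145 Ω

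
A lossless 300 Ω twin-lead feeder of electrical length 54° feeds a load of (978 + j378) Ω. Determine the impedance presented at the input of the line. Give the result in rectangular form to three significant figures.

tan(βl) = tan(54°) = 1.38
Z_in = Z_0·(Z_L + jZ_0·tanβl)/(Z_0 + jZ_L·tanβl)
     = 300·(978 + j791)/(-220 + j1350)

Z_in ≈ 137 − j240 Ω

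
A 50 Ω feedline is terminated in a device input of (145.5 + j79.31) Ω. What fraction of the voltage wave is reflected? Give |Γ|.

|Γ| ≈ 0.588

Γ = (Z_L − Z_0)/(Z_L + Z_0) = (95.5 + j79.31)/(195.5 + j79.31)
|Γ| = 124/211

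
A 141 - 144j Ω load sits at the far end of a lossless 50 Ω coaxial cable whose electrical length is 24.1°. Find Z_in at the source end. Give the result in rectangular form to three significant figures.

tan(βl) = tan(24.1°) = 0.447
Z_in = Z_0·(Z_L + jZ_0·tanβl)/(Z_0 + jZ_L·tanβl)
     = 50·(141 − j122)/(114 + j63.1)

Z_in ≈ 24.8 − j66.8 Ω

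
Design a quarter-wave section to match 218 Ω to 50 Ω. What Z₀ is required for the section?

Z_qwt ≈ 104 Ω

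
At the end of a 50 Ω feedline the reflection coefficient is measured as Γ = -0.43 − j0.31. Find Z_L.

Z_L = Z_0·(1 + Γ)/(1 − Γ) = 50·(0.57 − j0.31)/(1.43 + j0.31)

Z_L ≈ 16.8 − j14.5 Ω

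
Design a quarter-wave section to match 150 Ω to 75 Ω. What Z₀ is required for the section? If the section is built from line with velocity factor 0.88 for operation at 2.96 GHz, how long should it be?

Z_qwt ≈ 106 Ω; length ≈ 2.23 cm

Z_qwt = √(Z_0·R_L) = √(75 × 150) = √11250
λ = 0.88·c/f = 0.0892 m, so l = λ/4 = 0.0223 m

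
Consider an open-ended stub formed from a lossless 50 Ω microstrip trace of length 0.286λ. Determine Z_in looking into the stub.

βl = 2π × 0.286 = 103°
tan(βl) = -4.35
For an open-ended stub, Z_in = −jZ_0·cot(βl) = −jZ_0/tan(βl)

Z_in ≈ +j11.5 Ω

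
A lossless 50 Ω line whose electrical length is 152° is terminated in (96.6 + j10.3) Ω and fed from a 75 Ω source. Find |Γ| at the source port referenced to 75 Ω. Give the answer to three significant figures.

|Γ| ≈ 0.307

tan(βl) = -0.532
Z_in = Z_0·(Z_L + jZ_0·tanβl)/(Z_0 + jZ_L·tanβl) = 54.2 + j35.5 Ω
Γ_s = (Z_in − Z_s)/(Z_in + Z_s) = (-20.8 + j35.5)/(129 + j35.5), |Γ_s| = 0.307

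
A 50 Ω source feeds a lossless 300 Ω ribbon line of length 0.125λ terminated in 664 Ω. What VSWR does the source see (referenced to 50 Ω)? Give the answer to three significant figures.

βl = 2π × 0.125 = 45°
tan(βl) = 1
Z_in = Z_0·(Z_L + jZ_0·tanβl)/(Z_0 + jZ_L·tanβl) = 225 − j198 Ω
Γ_s = (Z_in − Z_s)/(Z_in + Z_s) = (175 − j198)/(275 − j198), |Γ_s| = 0.78
VSWR = (1 + |Γ_s|)/(1 − |Γ_s|)

VSWR ≈ 8.09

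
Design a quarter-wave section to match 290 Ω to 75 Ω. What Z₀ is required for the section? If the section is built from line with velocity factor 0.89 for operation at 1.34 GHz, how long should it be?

Z_qwt ≈ 147 Ω; length ≈ 4.98 cm

Z_qwt = √(Z_0·R_L) = √(75 × 290) = √21750
λ = 0.89·c/f = 0.199 m, so l = λ/4 = 0.0498 m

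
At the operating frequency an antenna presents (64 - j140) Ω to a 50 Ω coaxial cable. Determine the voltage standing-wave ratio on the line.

VSWR ≈ 8.06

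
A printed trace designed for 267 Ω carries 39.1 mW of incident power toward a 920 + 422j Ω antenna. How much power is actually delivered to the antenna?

P_delivered ≈ 24.2 mW

|Γ| = |(653 + j422)/(1187 + j422)| = 0.617
|Γ|² = 0.381
P_refl = |Γ|²·P_inc = 14.9 mW, P_del = (1 − |Γ|²)·P_inc = 24.2 mW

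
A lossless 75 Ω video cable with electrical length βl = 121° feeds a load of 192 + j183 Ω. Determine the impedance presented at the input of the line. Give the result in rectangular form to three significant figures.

tan(βl) = tan(121°) = -1.66
Z_in = Z_0·(Z_L + jZ_0·tanβl)/(Z_0 + jZ_L·tanβl)
     = 75·(192 + j58.2)/(380 − j320)

Z_in ≈ 16.5 + j25.4 Ω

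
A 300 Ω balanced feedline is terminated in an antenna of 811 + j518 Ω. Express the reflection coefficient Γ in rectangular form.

Γ = (Z_L − Z_0)/(Z_L + Z_0) = (511 + j518)/(1111 + j518)

Γ ≈ 0.556 + j0.207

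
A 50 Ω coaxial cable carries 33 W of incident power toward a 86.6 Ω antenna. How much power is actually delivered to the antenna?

Γ = (86.6 − 50)/(86.6 + 50) = 0.268
|Γ|² = 0.0718
P_refl = |Γ|²·P_inc = 2.37 W, P_del = (1 − |Γ|²)·P_inc = 30.6 W

P_delivered ≈ 30.6 W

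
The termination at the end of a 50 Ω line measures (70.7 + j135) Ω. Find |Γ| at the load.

Γ = (Z_L − Z_0)/(Z_L + Z_0) = (20.7 + j135)/(120.7 + j135)
|Γ| = 137/181

|Γ| ≈ 0.754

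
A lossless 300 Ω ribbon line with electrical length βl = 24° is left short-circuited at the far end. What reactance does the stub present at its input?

X_in ≈ 134 Ω (inductive)

tan(βl) = 0.445
For a short-circuited stub, Z_in = jZ_0·tan(βl)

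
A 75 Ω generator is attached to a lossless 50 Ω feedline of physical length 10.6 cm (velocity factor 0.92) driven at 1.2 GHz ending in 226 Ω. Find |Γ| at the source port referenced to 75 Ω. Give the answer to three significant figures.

|Γ| ≈ 0.529

λ = v/f = 0.92·c / 1.2 GHz = 0.23 m
βl = 2π·l/λ = 2π × 0.461 = 166°
tan(βl) = -0.251
Z_in = Z_0·(Z_L + jZ_0·tanβl)/(Z_0 + jZ_L·tanβl) = 105 + j107 Ω
Γ_s = (Z_in − Z_s)/(Z_in + Z_s) = (30.1 + j107)/(180 + j107), |Γ_s| = 0.529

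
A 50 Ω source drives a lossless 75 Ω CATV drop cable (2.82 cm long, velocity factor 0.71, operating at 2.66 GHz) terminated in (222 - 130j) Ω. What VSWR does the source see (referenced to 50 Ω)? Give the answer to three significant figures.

VSWR ≈ 4.49

λ = v/f = 0.71·c / 2.66 GHz = 0.0801 m
βl = 2π·l/λ = 2π × 0.352 = 127°
tan(βl) = -1.34
Z_in = Z_0·(Z_L + jZ_0·tanβl)/(Z_0 + jZ_L·tanβl) = 35.6 + j67.9 Ω
Γ_s = (Z_in − Z_s)/(Z_in + Z_s) = (-14.4 + j67.9)/(85.6 + j67.9), |Γ_s| = 0.636
VSWR = (1 + |Γ_s|)/(1 − |Γ_s|)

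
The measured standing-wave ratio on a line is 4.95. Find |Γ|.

|Γ| ≈ 0.664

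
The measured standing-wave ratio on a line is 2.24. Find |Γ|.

|Γ| ≈ 0.383

|Γ| = (S − 1)/(S + 1) = (2.24 − 1)/(2.24 + 1) = 1.24/3.24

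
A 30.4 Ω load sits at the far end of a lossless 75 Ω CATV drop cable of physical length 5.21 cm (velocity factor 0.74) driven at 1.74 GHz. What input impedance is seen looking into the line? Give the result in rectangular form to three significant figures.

λ = v/f = 0.74·c / 1.74 GHz = 0.128 m
βl = 2π·l/λ = 2π × 0.408 = 147°
tan(βl) = tan(147°) = -0.649
Z_in = Z_0·(Z_L + jZ_0·tanβl)/(Z_0 + jZ_L·tanβl)
     = 75·(30.4 − j48.7)/(75 − j19.7)

Z_in ≈ 40.4 − j38.1 Ω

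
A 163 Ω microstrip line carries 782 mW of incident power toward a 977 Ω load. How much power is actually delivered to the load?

P_delivered ≈ 383 mW

Γ = (977 − 163)/(977 + 163) = 0.714
|Γ|² = 0.51
P_refl = |Γ|²·P_inc = 399 mW, P_del = (1 − |Γ|²)·P_inc = 383 mW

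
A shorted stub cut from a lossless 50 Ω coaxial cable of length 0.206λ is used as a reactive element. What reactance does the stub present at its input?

X_in ≈ 176 Ω (inductive)

βl = 2π × 0.206 = 74.2°
tan(βl) = 3.52
For a shorted stub, Z_in = jZ_0·tan(βl)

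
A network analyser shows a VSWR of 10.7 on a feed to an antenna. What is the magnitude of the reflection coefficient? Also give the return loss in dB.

|Γ| = (S − 1)/(S + 1) = (10.7 − 1)/(10.7 + 1) = 9.7/11.7
RL = −20·log₁₀|Γ| = −20·log₁₀(0.829)

|Γ| ≈ 0.829; return loss ≈ 1.63 dB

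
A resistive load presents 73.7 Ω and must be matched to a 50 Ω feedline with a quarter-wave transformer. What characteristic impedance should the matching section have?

Z_qwt ≈ 60.7 Ω

Z_qwt = √(Z_0·R_L) = √(50 × 73.7) = √3685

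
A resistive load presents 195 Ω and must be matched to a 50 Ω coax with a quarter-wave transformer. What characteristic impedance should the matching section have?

Z_qwt = √(Z_0·R_L) = √(50 × 195) = √9750

Z_qwt ≈ 98.7 Ω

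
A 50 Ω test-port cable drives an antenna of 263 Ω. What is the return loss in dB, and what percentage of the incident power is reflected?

RL ≈ 3.34 dB; 46.3% of incident power reflected

Γ = (263 − 50)/(263 + 50) = 0.681
RL = −20·log₁₀(0.681) = 3.34 dB
P_refl/P_inc = |Γ|² = 0.463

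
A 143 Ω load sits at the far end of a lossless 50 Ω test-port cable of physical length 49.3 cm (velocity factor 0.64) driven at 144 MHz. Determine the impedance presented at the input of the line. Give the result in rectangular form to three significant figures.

λ = v/f = 0.64·c / 144 MHz = 1.33 m
βl = 2π·l/λ = 2π × 0.37 = 133°
tan(βl) = tan(133°) = -1.07
Z_in = Z_0·(Z_L + jZ_0·tanβl)/(Z_0 + jZ_L·tanβl)
     = 50·(143 − j53.4)/(50 − j153)

Z_in ≈ 29.6 + j37.1 Ω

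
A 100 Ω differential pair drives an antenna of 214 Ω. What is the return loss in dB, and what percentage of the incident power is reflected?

Γ = (214 − 100)/(214 + 100) = 0.363
RL = −20·log₁₀(0.363) = 8.8 dB
P_refl/P_inc = |Γ|² = 0.132

RL ≈ 8.8 dB; 13.2% of incident power reflected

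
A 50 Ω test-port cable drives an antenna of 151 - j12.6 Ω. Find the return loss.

Γ = (101 − j12.6)/(201 − j12.6), |Γ| = 0.505
RL = −20·log₁₀|Γ| = −20·log₁₀(0.505)

RL ≈ 5.93 dB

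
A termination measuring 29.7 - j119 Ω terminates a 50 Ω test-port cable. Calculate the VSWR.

Γ = (Z_L − Z_0)/(Z_L + Z_0) = (-20.3 − j119)/(79.7 − j119)
|Γ| = 121/143 = 0.843
VSWR = (1 + |Γ|)/(1 − |Γ|) = 1.84/0.157

VSWR ≈ 11.7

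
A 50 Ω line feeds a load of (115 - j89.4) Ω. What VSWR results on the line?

VSWR ≈ 3.87

Γ = (Z_L − Z_0)/(Z_L + Z_0) = (65 − j89.4)/(165 − j89.4)
|Γ| = 111/188 = 0.589
VSWR = (1 + |Γ|)/(1 − |Γ|) = 1.59/0.411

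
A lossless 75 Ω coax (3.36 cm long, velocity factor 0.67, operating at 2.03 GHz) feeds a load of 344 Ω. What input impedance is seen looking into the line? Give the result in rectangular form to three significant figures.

λ = v/f = 0.67·c / 2.03 GHz = 0.099 m
βl = 2π·l/λ = 2π × 0.339 = 122°
tan(βl) = tan(122°) = -1.59
Z_in = Z_0·(Z_L + jZ_0·tanβl)/(Z_0 + jZ_L·tanβl)
     = 75·(344 − j119)/(75 − j547)

Z_in ≈ 22.4 + j44.1 Ω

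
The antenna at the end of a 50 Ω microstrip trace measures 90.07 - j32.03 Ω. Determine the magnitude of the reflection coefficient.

Γ = (Z_L − Z_0)/(Z_L + Z_0) = (40.07 − j32.03)/(140.1 − j32.03)
|Γ| = 51.3/144

|Γ| ≈ 0.357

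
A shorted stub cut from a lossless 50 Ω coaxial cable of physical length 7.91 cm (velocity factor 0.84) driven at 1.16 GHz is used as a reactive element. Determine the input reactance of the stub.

X_in ≈ -57.4 Ω (capacitive)

λ = v/f = 0.84·c / 1.16 GHz = 0.217 m
βl = 2π·l/λ = 2π × 0.364 = 131°
tan(βl) = -1.15
For a shorted stub, Z_in = jZ_0·tan(βl)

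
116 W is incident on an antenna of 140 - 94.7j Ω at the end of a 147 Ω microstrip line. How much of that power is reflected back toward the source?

|Γ| = |(-7 − j94.7)/(287 − j94.7)| = 0.314
|Γ|² = 0.0987
P_refl = |Γ|²·P_inc = 11.5 W, P_del = (1 − |Γ|²)·P_inc = 105 W

P_reflected ≈ 11.5 W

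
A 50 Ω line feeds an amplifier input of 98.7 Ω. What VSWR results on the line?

VSWR ≈ 1.97

Γ = (98.7 − 50)/(98.7 + 50) = 0.328
VSWR = (1 + 0.328)/(1 − 0.328)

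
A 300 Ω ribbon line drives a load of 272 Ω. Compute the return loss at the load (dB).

RL ≈ 26.2 dB

Γ = (272 − 300)/(272 + 300) = -0.049
RL = −20·log₁₀|Γ| = −20·log₁₀(0.049)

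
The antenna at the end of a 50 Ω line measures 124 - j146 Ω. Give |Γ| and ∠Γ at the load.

Γ ≈ 0.721 ∠ -23.1°

Γ = (Z_L − Z_0)/(Z_L + Z_0) = (74 − j146)/(174 − j146)
|Γ| = 164/227 = 0.721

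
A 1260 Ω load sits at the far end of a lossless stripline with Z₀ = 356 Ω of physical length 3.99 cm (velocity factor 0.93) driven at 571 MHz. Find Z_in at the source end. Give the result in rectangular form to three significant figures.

λ = v/f = 0.93·c / 571 MHz = 0.489 m
βl = 2π·l/λ = 2π × 0.0817 = 29.4°
tan(βl) = tan(29.4°) = 0.563
Z_in = Z_0·(Z_L + jZ_0·tanβl)/(Z_0 + jZ_L·tanβl)
     = 356·(1260 + j201)/(356 + j710)

Z_in ≈ 334 − j465 Ω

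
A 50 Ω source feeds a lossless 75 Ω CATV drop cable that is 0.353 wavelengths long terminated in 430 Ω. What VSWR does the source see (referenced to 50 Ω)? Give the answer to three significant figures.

VSWR ≈ 5.59

βl = 2π × 0.353 = 127°
tan(βl) = -1.32
Z_in = Z_0·(Z_L + jZ_0·tanβl)/(Z_0 + jZ_L·tanβl) = 20.2 + j54 Ω
Γ_s = (Z_in − Z_s)/(Z_in + Z_s) = (-29.8 + j54)/(70.2 + j54), |Γ_s| = 0.696
VSWR = (1 + |Γ_s|)/(1 − |Γ_s|)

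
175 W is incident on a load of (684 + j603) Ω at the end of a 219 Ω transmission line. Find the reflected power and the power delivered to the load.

|Γ| = |(465 + j603)/(903 + j603)| = 0.701
|Γ|² = 0.492
P_refl = |Γ|²·P_inc = 86.1 W, P_del = (1 − |Γ|²)·P_inc = 88.9 W

P_reflected ≈ 86.1 W; P_delivered ≈ 88.9 W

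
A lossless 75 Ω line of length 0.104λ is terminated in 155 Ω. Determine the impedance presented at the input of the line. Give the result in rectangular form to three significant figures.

βl = 2π × 0.104 = 37.4°
tan(βl) = tan(37.4°) = 0.766
Z_in = Z_0·(Z_L + jZ_0·tanβl)/(Z_0 + jZ_L·tanβl)
     = 75·(155 + j57.4)/(75 + j119)

Z_in ≈ 70.2 − j53.6 Ω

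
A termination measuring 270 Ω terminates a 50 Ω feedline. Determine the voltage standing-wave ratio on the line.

VSWR ≈ 5.4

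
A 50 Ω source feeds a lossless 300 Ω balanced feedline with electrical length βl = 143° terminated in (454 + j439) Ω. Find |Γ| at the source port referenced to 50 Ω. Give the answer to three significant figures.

tan(βl) = -0.754
Z_in = Z_0·(Z_L + jZ_0·tanβl)/(Z_0 + jZ_L·tanβl) = 124 + j169 Ω
Γ_s = (Z_in − Z_s)/(Z_in + Z_s) = (74.4 + j169)/(174 + j169), |Γ_s| = 0.76

|Γ| ≈ 0.76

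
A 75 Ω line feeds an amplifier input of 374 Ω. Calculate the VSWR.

VSWR ≈ 4.99

Γ = (374 − 75)/(374 + 75) = 0.666
VSWR = (1 + 0.666)/(1 − 0.666)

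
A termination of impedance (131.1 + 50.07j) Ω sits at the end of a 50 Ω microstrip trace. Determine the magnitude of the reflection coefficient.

Γ = (Z_L − Z_0)/(Z_L + Z_0) = (81.1 + j50.07)/(181.1 + j50.07)
|Γ| = 95.3/188

|Γ| ≈ 0.507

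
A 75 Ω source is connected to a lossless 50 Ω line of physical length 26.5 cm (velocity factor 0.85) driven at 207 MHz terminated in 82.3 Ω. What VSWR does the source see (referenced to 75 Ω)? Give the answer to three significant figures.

λ = v/f = 0.85·c / 207 MHz = 1.23 m
βl = 2π·l/λ = 2π × 0.215 = 77.4°
tan(βl) = 4.49
Z_in = Z_0·(Z_L + jZ_0·tanβl)/(Z_0 + jZ_L·tanβl) = 31.3 − j6.9 Ω
Γ_s = (Z_in − Z_s)/(Z_in + Z_s) = (-43.7 − j6.9)/(106 − j6.9), |Γ_s| = 0.415
VSWR = (1 + |Γ_s|)/(1 − |Γ_s|)

VSWR ≈ 2.42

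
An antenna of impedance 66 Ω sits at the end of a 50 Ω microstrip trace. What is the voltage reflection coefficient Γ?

Γ = 0.138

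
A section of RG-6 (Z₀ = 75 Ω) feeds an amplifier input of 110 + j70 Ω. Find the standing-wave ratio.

VSWR ≈ 2.31

Γ = (Z_L − Z_0)/(Z_L + Z_0) = (35 + j70)/(185 + j70)
|Γ| = 78.3/198 = 0.396
VSWR = (1 + |Γ|)/(1 − |Γ|) = 1.4/0.604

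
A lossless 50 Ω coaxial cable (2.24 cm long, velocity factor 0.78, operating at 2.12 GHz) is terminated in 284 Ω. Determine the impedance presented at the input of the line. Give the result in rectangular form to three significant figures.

λ = v/f = 0.78·c / 2.12 GHz = 0.11 m
βl = 2π·l/λ = 2π × 0.203 = 73.1°
tan(βl) = tan(73.1°) = 3.28
Z_in = Z_0·(Z_L + jZ_0·tanβl)/(Z_0 + jZ_L·tanβl)
     = 50·(284 + j164)/(50 + j932)

Z_in ≈ 9.59 − j14.7 Ω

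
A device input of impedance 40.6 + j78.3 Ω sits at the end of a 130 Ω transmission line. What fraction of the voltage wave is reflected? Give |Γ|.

|Γ| ≈ 0.633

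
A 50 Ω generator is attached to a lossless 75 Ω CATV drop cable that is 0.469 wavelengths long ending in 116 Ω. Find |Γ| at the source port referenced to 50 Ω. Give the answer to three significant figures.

βl = 2π × 0.469 = 169°
tan(βl) = -0.197
Z_in = Z_0·(Z_L + jZ_0·tanβl)/(Z_0 + jZ_L·tanβl) = 110 + j18.8 Ω
Γ_s = (Z_in − Z_s)/(Z_in + Z_s) = (60.3 + j18.8)/(160 + j18.8), |Γ_s| = 0.391

|Γ| ≈ 0.391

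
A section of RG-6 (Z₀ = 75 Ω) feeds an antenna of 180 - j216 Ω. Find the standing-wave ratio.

Γ = (Z_L − Z_0)/(Z_L + Z_0) = (105 − j216)/(255 − j216)
|Γ| = 240/334 = 0.719
VSWR = (1 + |Γ|)/(1 − |Γ|) = 1.72/0.281

VSWR ≈ 6.11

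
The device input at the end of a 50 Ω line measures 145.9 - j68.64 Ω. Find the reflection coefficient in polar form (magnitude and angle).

Γ = (Z_L − Z_0)/(Z_L + Z_0) = (95.9 − j68.64)/(195.9 − j68.64)
|Γ| = 118/208 = 0.568

Γ ≈ 0.568 ∠ -16.3°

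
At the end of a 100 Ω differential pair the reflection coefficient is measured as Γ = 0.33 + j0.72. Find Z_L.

Z_L = Z_0·(1 + Γ)/(1 − Γ) = 100·(1.33 + j0.72)/(0.67 − j0.72)

Z_L ≈ 38.5 + j149 Ω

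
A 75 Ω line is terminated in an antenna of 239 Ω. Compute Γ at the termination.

Γ = (Z_L − Z_0)/(Z_L + Z_0) = (239 − 75)/(239 + 75) = 164/314

Γ = 0.522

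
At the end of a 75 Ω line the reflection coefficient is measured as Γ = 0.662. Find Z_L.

Z_L ≈ 369 Ω

Z_L = Z_0·(1 + Γ)/(1 − Γ) = 75·(1.66)/(0.338)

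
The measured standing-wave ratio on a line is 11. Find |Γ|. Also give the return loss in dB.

|Γ| = (S − 1)/(S + 1) = (11 − 1)/(11 + 1) = 10/12
RL = −20·log₁₀|Γ| = −20·log₁₀(0.833)

|Γ| ≈ 0.833; return loss ≈ 1.58 dB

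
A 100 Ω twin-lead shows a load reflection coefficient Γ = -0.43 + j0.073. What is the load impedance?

Z_L = Z_0·(1 + Γ)/(1 − Γ) = 100·(0.57 + j0.073)/(1.43 − j0.073)

Z_L ≈ 39.5 + j7.12 Ω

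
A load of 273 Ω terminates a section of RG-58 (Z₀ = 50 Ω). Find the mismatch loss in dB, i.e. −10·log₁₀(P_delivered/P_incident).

mismatch loss ≈ 2.81 dB

Γ = (273 − 50)/(273 + 50) = 0.69
|Γ|² = 0.477, so P_del/P_inc = 1 − |Γ|² = 0.523
ML = −10·log₁₀(1 − |Γ|²)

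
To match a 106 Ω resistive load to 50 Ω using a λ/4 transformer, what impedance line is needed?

Z_qwt ≈ 72.8 Ω

Z_qwt = √(Z_0·R_L) = √(50 × 106) = √5300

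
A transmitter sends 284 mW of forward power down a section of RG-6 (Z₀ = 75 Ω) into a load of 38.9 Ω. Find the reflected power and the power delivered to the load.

P_reflected ≈ 28.5 mW; P_delivered ≈ 255 mW

Γ = (38.9 − 75)/(38.9 + 75) = -0.317
|Γ|² = 0.1
P_refl = |Γ|²·P_inc = 28.5 mW, P_del = (1 − |Γ|²)·P_inc = 255 mW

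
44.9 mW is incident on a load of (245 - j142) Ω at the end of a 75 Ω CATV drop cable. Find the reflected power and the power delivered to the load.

P_reflected ≈ 18 mW; P_delivered ≈ 26.9 mW

|Γ| = |(170 − j142)/(320 − j142)| = 0.633
|Γ|² = 0.4
P_refl = |Γ|²·P_inc = 18 mW, P_del = (1 − |Γ|²)·P_inc = 26.9 mW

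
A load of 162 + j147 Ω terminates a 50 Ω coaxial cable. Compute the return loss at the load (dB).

RL ≈ 2.9 dB

Γ = (112 + j147)/(212 + j147), |Γ| = 0.716
RL = −20·log₁₀|Γ| = −20·log₁₀(0.716)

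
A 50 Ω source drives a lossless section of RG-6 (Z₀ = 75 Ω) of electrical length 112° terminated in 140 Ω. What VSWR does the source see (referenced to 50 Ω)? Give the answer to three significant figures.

VSWR ≈ 1.56

tan(βl) = -2.48
Z_in = Z_0·(Z_L + jZ_0·tanβl)/(Z_0 + jZ_L·tanβl) = 44.6 + j20.6 Ω
Γ_s = (Z_in − Z_s)/(Z_in + Z_s) = (-5.35 + j20.6)/(94.6 + j20.6), |Γ_s| = 0.22
VSWR = (1 + |Γ_s|)/(1 − |Γ_s|)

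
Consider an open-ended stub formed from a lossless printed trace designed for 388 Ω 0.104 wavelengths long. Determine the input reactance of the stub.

X_in ≈ -507 Ω (capacitive)

βl = 2π × 0.104 = 37.4°
tan(βl) = 0.766
For an open-ended stub, Z_in = −jZ_0·cot(βl) = −jZ_0/tan(βl)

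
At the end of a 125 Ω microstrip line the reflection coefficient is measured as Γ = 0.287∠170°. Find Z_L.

Z_L ≈ 69.6 + j7.56 Ω

Z_L = Z_0·(1 + Γ)/(1 − Γ) = 125·(0.717 + j0.0498)/(1.28 − j0.0498)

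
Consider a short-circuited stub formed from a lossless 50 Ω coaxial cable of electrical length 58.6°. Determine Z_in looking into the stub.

Z_in ≈ +j81.9 Ω

tan(βl) = 1.64
For a short-circuited stub, Z_in = jZ_0·tan(βl)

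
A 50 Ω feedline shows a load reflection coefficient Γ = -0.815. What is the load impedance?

Z_L = Z_0·(1 + Γ)/(1 − Γ) = 50·(0.185)/(1.81)

Z_L ≈ 5.1 Ω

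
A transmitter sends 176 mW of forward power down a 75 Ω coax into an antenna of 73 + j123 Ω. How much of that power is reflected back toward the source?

P_reflected ≈ 71.9 mW

|Γ| = |(-2 + j123)/(148 + j123)| = 0.639
|Γ|² = 0.409
P_refl = |Γ|²·P_inc = 71.9 mW, P_del = (1 − |Γ|²)·P_inc = 104 mW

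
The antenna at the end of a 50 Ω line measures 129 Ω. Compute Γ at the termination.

Γ = 0.441

Γ = (Z_L − Z_0)/(Z_L + Z_0) = (129 − 50)/(129 + 50) = 79/179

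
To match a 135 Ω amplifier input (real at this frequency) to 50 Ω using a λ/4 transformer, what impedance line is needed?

Z_qwt ≈ 82.2 Ω

Z_qwt = √(Z_0·R_L) = √(50 × 135) = √6750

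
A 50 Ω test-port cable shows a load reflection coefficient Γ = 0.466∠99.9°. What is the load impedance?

Z_L ≈ 28.4 + j33.3 Ω

Z_L = Z_0·(1 + Γ)/(1 − Γ) = 50·(0.92 + j0.459)/(1.08 − j0.459)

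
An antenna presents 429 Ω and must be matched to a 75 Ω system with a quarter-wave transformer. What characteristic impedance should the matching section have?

Z_qwt ≈ 179 Ω

Z_qwt = √(Z_0·R_L) = √(75 × 429) = √32180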